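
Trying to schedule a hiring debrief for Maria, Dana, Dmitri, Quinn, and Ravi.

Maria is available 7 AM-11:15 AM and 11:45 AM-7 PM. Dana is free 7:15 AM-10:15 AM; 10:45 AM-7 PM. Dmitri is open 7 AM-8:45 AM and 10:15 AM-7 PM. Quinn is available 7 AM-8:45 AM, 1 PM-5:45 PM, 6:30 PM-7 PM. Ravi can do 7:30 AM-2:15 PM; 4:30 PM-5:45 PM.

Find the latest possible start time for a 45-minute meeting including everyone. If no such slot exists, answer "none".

17:00

Maria ∩ Dana: 07:15-10:15, 10:45-11:15, 11:45-19:00.
Maria ∩ Dana ∩ Dmitri: 07:15-08:45, 10:45-11:15, 11:45-19:00.
Maria ∩ Dana ∩ Dmitri ∩ Quinn: 07:15-08:45, 13:00-17:45, 18:30-19:00.
Maria ∩ Dana ∩ Dmitri ∩ Quinn ∩ Ravi: 07:30-08:45, 13:00-14:15, 16:30-17:45.
The last common window of at least 45 minutes is 16:30-17:45; a 45-minute meeting can start as late as 17:00 and still end by 17:45.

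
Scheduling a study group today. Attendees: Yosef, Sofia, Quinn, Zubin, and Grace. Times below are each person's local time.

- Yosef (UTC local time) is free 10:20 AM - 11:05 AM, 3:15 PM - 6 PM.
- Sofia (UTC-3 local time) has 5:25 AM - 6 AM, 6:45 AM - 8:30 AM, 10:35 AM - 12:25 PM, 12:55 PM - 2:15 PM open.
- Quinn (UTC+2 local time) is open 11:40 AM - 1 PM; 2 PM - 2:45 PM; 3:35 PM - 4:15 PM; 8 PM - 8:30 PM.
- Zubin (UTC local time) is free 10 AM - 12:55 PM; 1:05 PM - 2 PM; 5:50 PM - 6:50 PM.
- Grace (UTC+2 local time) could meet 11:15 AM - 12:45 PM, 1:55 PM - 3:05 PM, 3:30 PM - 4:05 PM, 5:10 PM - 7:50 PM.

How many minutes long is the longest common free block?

25

Yosef in UTC: 10:20-11:05, 15:15-18:00.
Sofia in UTC: 08:25-09:00, 09:45-11:30, 13:35-15:25, 15:55-17:15 (add 3h to convert from UTC-3).
Quinn in UTC: 09:40-11:00, 12:00-12:45, 13:35-14:15, 18:00-18:30 (subtract 2h to convert from UTC+2).
Zubin in UTC: 10:00-12:55, 13:05-14:00, 17:50-18:50.
Grace in UTC: 09:15-10:45, 11:55-13:05, 13:30-14:05, 15:10-17:50 (subtract 2h to convert from UTC+2).
Yosef ∩ Sofia: 10:20-11:05, 15:15-15:25, 15:55-17:15.
Yosef ∩ Sofia ∩ Quinn: 10:20-11:00.
Yosef ∩ Sofia ∩ Quinn ∩ Zubin: 10:20-11:00.
Yosef ∩ Sofia ∩ Quinn ∩ Zubin ∩ Grace: 10:20-10:45.
The longest is 10:20-10:45 at 25 minutes.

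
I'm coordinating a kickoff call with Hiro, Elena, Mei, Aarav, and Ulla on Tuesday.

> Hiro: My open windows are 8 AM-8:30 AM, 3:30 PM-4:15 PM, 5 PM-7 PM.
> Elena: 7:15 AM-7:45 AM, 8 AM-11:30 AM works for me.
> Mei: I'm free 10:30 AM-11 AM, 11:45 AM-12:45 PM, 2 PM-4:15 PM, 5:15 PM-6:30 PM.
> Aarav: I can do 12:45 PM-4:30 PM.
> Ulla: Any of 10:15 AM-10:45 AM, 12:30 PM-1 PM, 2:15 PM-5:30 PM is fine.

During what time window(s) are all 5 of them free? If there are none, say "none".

Hiro ∩ Elena: 08:00-08:30.
Hiro ∩ Elena ∩ Mei: ∅.
Hiro ∩ Elena ∩ Mei ∩ Aarav: ∅.
Hiro ∩ Elena ∩ Mei ∩ Aarav ∩ Ulla: ∅.
There is no time when everyone is free.

none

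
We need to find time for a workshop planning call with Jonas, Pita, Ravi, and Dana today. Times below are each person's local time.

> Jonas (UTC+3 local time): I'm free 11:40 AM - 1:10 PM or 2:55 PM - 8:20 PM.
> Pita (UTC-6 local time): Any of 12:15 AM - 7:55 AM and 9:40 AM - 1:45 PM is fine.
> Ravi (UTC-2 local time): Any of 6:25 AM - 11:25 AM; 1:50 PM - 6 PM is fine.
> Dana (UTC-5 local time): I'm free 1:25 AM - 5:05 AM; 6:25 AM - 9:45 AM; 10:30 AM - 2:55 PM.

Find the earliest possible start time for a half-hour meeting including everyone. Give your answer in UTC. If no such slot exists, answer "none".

Jonas in UTC: 08:40-10:10, 11:55-17:20 (subtract 3h to convert from UTC+3).
Pita in UTC: 06:15-13:55, 15:40-19:45 (add 6h to convert from UTC-6).
Ravi in UTC: 08:25-13:25, 15:50-20:00 (add 2h to convert from UTC-2).
Dana in UTC: 06:25-10:05, 11:25-14:45, 15:30-19:55 (add 5h to convert from UTC-5).
Jonas ∩ Pita: 08:40-10:10, 11:55-13:55, 15:40-17:20.
Jonas ∩ Pita ∩ Ravi: 08:40-10:10, 11:55-13:25, 15:50-17:20.
Jonas ∩ Pita ∩ Ravi ∩ Dana: 08:40-10:05, 11:55-13:25, 15:50-17:20.
Those are the intersection windows.
The first common window of at least 30 minutes is 08:40-10:05, so the earliest start is 08:40.

08:40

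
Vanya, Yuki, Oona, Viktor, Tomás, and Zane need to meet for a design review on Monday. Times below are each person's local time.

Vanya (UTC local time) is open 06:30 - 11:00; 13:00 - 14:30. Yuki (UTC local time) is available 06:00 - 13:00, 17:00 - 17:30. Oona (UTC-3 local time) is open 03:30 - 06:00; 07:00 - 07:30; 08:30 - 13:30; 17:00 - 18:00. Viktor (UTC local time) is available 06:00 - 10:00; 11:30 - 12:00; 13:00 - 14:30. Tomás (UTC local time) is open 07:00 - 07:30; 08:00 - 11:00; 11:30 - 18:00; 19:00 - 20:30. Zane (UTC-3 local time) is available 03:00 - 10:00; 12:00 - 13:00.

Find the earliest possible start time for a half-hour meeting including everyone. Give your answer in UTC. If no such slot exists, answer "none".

07:00

Vanya in UTC: 06:30-11:00, 13:00-14:30.
Yuki in UTC: 06:00-13:00, 17:00-17:30.
Oona in UTC: 06:30-09:00, 10:00-10:30, 11:30-16:30, 20:00-21:00 (add 3h to convert from UTC-3).
Viktor in UTC: 06:00-10:00, 11:30-12:00, 13:00-14:30.
Tomás in UTC: 07:00-07:30, 08:00-11:00, 11:30-18:00, 19:00-20:30.
Zane in UTC: 06:00-13:00, 15:00-16:00 (add 3h to convert from UTC-3).
Vanya ∩ Yuki: 06:30-11:00.
Vanya ∩ Yuki ∩ Oona: 06:30-09:00, 10:00-10:30.
Vanya ∩ Yuki ∩ Oona ∩ Viktor: 06:30-09:00.
Vanya ∩ Yuki ∩ Oona ∩ Viktor ∩ Tomás: 07:00-07:30, 08:00-09:00.
Vanya ∩ Yuki ∩ Oona ∩ Viktor ∩ Tomás ∩ Zane: 07:00-07:30, 08:00-09:00.
So the common availability across everyone is 07:00-07:30, 08:00-09:00.
The first common window of at least 30 minutes is 07:00-07:30, so the earliest start is 07:00.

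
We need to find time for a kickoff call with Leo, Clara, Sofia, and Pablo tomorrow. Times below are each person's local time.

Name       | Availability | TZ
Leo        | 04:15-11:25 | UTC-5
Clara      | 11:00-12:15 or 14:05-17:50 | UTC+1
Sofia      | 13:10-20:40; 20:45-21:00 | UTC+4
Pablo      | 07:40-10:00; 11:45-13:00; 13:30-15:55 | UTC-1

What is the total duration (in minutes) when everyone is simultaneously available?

230

Leo in UTC: 09:15-16:25 (add 5h to convert from UTC-5).
Clara in UTC: 10:00-11:15, 13:05-16:50 (subtract 1h to convert from UTC+1).
Sofia in UTC: 09:10-16:40, 16:45-17:00 (subtract 4h to convert from UTC+4).
Pablo in UTC: 08:40-11:00, 12:45-14:00, 14:30-16:55 (add 1h to convert from UTC-1).
Leo ∩ Clara: 10:00-11:15, 13:05-16:25.
Leo ∩ Clara ∩ Sofia: 10:00-11:15, 13:05-16:25.
Leo ∩ Clara ∩ Sofia ∩ Pablo: 10:00-11:00, 13:05-14:00, 14:30-16:25.
So the common availability across everyone is 10:00-11:00, 13:05-14:00, 14:30-16:25.
Summing the common windows: 60 + 55 + 115 = 230 minutes.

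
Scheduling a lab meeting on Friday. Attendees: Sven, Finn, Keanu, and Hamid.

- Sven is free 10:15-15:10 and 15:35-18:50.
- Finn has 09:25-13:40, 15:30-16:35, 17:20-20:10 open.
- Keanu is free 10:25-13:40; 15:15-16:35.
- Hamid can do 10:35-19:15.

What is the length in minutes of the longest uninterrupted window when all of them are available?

185

Sven ∩ Finn: 10:15-13:40, 15:35-16:35, 17:20-18:50.
Sven ∩ Finn ∩ Keanu: 10:25-13:40, 15:35-16:35.
Sven ∩ Finn ∩ Keanu ∩ Hamid: 10:35-13:40, 15:35-16:35.
The longest is 10:35-13:40 at 185 minutes.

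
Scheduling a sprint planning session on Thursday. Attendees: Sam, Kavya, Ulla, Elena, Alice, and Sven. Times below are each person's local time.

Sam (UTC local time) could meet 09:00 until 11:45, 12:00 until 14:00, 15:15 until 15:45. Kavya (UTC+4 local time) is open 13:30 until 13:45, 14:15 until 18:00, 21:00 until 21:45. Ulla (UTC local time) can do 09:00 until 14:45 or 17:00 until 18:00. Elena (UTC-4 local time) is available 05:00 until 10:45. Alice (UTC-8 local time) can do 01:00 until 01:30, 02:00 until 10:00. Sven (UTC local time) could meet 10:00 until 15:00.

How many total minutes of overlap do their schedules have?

210

Sam in UTC: 09:00-11:45, 12:00-14:00, 15:15-15:45.
Kavya in UTC: 09:30-09:45, 10:15-14:00, 17:00-17:45 (subtract 4h to convert from UTC+4).
Ulla in UTC: 09:00-14:45, 17:00-18:00.
Elena in UTC: 09:00-14:45 (add 4h to convert from UTC-4).
Alice in UTC: 09:00-09:30, 10:00-18:00 (add 8h to convert from UTC-8).
Sven in UTC: 10:00-15:00.
Sam ∩ Kavya: 09:30-09:45, 10:15-11:45, 12:00-14:00.
Sam ∩ Kavya ∩ Ulla: 09:30-09:45, 10:15-11:45, 12:00-14:00.
Sam ∩ Kavya ∩ Ulla ∩ Elena: 09:30-09:45, 10:15-11:45, 12:00-14:00.
Sam ∩ Kavya ∩ Ulla ∩ Elena ∩ Alice: 10:15-11:45, 12:00-14:00.
Sam ∩ Kavya ∩ Ulla ∩ Elena ∩ Alice ∩ Sven: 10:15-11:45, 12:00-14:00.
Summing the common windows: 90 + 120 = 210 minutes.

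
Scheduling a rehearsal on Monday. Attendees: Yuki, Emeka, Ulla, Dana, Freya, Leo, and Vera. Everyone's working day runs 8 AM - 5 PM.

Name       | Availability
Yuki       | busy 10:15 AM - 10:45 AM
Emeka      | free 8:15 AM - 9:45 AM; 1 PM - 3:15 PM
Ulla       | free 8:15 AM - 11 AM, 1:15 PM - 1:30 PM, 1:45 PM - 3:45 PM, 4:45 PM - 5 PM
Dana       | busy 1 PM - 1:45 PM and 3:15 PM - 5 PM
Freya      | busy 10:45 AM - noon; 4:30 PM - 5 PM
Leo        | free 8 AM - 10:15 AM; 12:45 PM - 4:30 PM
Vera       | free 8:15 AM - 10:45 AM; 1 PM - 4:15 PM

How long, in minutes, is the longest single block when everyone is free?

90

Yuki free: 08:00-10:15, 10:45-17:00 (invert busy blocks within the working day).
Emeka free: 08:15-09:45, 13:00-15:15.
Ulla free: 08:15-11:00, 13:15-13:30, 13:45-15:45, 16:45-17:00.
Dana free: 08:00-13:00, 13:45-15:15 (invert busy blocks within the working day).
Freya free: 08:00-10:45, 12:00-16:30 (invert busy blocks within the working day).
Leo free: 08:00-10:15, 12:45-16:30.
Vera free: 08:15-10:45, 13:00-16:15.
Yuki ∩ Emeka: 08:15-09:45, 13:00-15:15.
Yuki ∩ Emeka ∩ Ulla: 08:15-09:45, 13:15-13:30, 13:45-15:15.
Yuki ∩ Emeka ∩ Ulla ∩ Dana: 08:15-09:45, 13:45-15:15.
Yuki ∩ Emeka ∩ Ulla ∩ Dana ∩ Freya: 08:15-09:45, 13:45-15:15.
Yuki ∩ Emeka ∩ Ulla ∩ Dana ∩ Freya ∩ Leo: 08:15-09:45, 13:45-15:15.
Yuki ∩ Emeka ∩ Ulla ∩ Dana ∩ Freya ∩ Leo ∩ Vera: 08:15-09:45, 13:45-15:15.
So the common availability across everyone is 08:15-09:45, 13:45-15:15.
The longest is 08:15-09:45 at 90 minutes.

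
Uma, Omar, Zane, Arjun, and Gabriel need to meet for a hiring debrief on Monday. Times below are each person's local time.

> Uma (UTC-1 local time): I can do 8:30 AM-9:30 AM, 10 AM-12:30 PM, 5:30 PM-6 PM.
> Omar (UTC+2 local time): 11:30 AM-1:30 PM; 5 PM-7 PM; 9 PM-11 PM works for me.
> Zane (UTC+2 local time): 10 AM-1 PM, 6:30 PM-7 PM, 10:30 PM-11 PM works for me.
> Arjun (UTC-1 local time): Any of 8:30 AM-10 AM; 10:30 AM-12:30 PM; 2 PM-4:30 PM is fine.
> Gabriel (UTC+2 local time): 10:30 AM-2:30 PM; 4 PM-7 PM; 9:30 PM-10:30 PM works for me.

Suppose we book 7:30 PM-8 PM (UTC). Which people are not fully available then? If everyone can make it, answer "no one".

Arjun, Uma, Zane

Uma in UTC: 09:30-10:30, 11:00-13:30, 18:30-19:00 (add 1h to convert from UTC-1).
Omar in UTC: 09:30-11:30, 15:00-17:00, 19:00-21:00 (subtract 2h to convert from UTC+2).
Zane in UTC: 08:00-11:00, 16:30-17:00, 20:30-21:00 (subtract 2h to convert from UTC+2).
Arjun in UTC: 09:30-11:00, 11:30-13:30, 15:00-17:30 (add 1h to convert from UTC-1).
Gabriel in UTC: 08:30-12:30, 14:00-17:00, 19:30-20:30 (subtract 2h to convert from UTC+2).
Uma: not fully free for 19:30-20:00. Omar: free for 19:30-20:00. Zane: not fully free for 19:30-20:00. Arjun: not fully free for 19:30-20:00. Gabriel: free for 19:30-20:00.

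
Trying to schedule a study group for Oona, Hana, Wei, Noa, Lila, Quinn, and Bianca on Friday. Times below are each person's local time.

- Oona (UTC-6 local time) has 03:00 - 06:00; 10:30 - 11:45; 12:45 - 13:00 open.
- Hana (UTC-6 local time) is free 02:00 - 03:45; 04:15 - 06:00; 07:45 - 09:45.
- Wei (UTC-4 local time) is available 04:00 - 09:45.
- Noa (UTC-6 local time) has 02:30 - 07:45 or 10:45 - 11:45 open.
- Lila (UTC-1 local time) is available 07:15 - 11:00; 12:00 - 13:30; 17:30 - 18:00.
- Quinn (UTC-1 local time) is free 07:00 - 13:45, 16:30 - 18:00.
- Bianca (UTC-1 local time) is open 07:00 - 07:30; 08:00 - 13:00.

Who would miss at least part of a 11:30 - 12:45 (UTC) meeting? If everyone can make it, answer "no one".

Hana, Lila, Oona

Oona in UTC: 09:00-12:00, 16:30-17:45, 18:45-19:00 (add 6h to convert from UTC-6).
Hana in UTC: 08:00-09:45, 10:15-12:00, 13:45-15:45 (add 6h to convert from UTC-6).
Wei in UTC: 08:00-13:45 (add 4h to convert from UTC-4).
Noa in UTC: 08:30-13:45, 16:45-17:45 (add 6h to convert from UTC-6).
Lila in UTC: 08:15-12:00, 13:00-14:30, 18:30-19:00 (add 1h to convert from UTC-1).
Quinn in UTC: 08:00-14:45, 17:30-19:00 (add 1h to convert from UTC-1).
Bianca in UTC: 08:00-08:30, 09:00-14:00 (add 1h to convert from UTC-1).
Oona: not fully free for 11:30-12:45. Hana: not fully free for 11:30-12:45. Wei: free for 11:30-12:45. Noa: free for 11:30-12:45. Lila: not fully free for 11:30-12:45. Quinn: free for 11:30-12:45. Bianca: free for 11:30-12:45.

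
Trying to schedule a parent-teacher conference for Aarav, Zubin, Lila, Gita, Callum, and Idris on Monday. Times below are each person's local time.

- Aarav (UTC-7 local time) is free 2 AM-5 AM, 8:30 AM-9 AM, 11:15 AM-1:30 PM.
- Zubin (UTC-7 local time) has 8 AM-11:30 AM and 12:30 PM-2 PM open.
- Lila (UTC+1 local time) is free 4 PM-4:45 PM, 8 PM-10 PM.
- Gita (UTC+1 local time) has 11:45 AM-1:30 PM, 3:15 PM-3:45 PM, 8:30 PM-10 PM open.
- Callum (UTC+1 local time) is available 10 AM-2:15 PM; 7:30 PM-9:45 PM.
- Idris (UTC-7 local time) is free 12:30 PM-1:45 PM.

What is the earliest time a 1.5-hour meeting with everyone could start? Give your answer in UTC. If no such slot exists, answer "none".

none

Aarav in UTC: 09:00-12:00, 15:30-16:00, 18:15-20:30 (add 7h to convert from UTC-7).
Zubin in UTC: 15:00-18:30, 19:30-21:00 (add 7h to convert from UTC-7).
Lila in UTC: 15:00-15:45, 19:00-21:00 (subtract 1h to convert from UTC+1).
Gita in UTC: 10:45-12:30, 14:15-14:45, 19:30-21:00 (subtract 1h to convert from UTC+1).
Callum in UTC: 09:00-13:15, 18:30-20:45 (subtract 1h to convert from UTC+1).
Idris in UTC: 19:30-20:45 (add 7h to convert from UTC-7).
Aarav ∩ Zubin: 15:30-16:00, 18:15-18:30, 19:30-20:30.
Aarav ∩ Zubin ∩ Lila: 15:30-15:45, 19:30-20:30.
Aarav ∩ Zubin ∩ Lila ∩ Gita: 19:30-20:30.
Aarav ∩ Zubin ∩ Lila ∩ Gita ∩ Callum: 19:30-20:30.
Aarav ∩ Zubin ∩ Lila ∩ Gita ∩ Callum ∩ Idris: 19:30-20:30.
No common window is at least 90 minutes long.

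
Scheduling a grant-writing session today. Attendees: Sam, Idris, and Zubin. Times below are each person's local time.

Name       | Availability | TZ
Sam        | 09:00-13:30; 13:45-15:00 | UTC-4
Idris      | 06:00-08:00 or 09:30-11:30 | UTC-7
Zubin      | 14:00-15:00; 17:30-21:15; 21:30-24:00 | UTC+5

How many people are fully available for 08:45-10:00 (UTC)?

0

Sam in UTC: 13:00-17:30, 17:45-19:00 (add 4h to convert from UTC-4).
Idris in UTC: 13:00-15:00, 16:30-18:30 (add 7h to convert from UTC-7).
Zubin in UTC: 09:00-10:00, 12:30-16:15, 16:30-19:00 (subtract 5h to convert from UTC+5).
nobody can make the full 08:45-10:00 slot — that's 0.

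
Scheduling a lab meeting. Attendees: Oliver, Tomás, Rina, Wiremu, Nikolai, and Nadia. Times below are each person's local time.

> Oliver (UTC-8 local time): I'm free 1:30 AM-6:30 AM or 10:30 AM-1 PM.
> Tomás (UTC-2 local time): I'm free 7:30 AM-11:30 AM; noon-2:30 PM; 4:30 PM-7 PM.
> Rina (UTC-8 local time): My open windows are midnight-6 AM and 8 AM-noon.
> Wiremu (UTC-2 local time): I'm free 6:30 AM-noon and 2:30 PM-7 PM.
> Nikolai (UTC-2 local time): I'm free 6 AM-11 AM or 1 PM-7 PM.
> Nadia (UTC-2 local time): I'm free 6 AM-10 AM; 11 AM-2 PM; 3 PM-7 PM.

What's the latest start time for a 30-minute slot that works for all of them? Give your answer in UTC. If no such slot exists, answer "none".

Oliver in UTC: 09:30-14:30, 18:30-21:00 (add 8h to convert from UTC-8).
Tomás in UTC: 09:30-13:30, 14:00-16:30, 18:30-21:00 (add 2h to convert from UTC-2).
Rina in UTC: 08:00-14:00, 16:00-20:00 (add 8h to convert from UTC-8).
Wiremu in UTC: 08:30-14:00, 16:30-21:00 (add 2h to convert from UTC-2).
Nikolai in UTC: 08:00-13:00, 15:00-21:00 (add 2h to convert from UTC-2).
Nadia in UTC: 08:00-12:00, 13:00-16:00, 17:00-21:00 (add 2h to convert from UTC-2).
Oliver ∩ Tomás: 09:30-13:30, 14:00-14:30, 18:30-21:00.
Oliver ∩ Tomás ∩ Rina: 09:30-13:30, 18:30-20:00.
Oliver ∩ Tomás ∩ Rina ∩ Wiremu: 09:30-13:30, 18:30-20:00.
Oliver ∩ Tomás ∩ Rina ∩ Wiremu ∩ Nikolai: 09:30-13:00, 18:30-20:00.
Oliver ∩ Tomás ∩ Rina ∩ Wiremu ∩ Nikolai ∩ Nadia: 09:30-12:00, 18:30-20:00.
The last common window of at least 30 minutes is 18:30-20:00; a 30-minute meeting can start as late as 19:30 and still end by 20:00.

19:30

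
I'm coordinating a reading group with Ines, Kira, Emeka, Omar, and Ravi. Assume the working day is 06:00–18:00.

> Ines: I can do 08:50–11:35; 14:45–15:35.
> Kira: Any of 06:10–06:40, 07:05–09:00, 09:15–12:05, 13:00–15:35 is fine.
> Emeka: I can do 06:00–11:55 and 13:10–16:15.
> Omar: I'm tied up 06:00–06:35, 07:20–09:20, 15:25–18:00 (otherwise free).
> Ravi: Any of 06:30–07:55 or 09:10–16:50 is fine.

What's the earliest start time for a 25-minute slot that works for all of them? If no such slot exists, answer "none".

09:20

Ines free: 08:50-11:35, 14:45-15:35.
Kira free: 06:10-06:40, 07:05-09:00, 09:15-12:05, 13:00-15:35.
Emeka free: 06:00-11:55, 13:10-16:15.
Omar free: 06:35-07:20, 09:20-15:25 (invert busy blocks within the working day).
Ravi free: 06:30-07:55, 09:10-16:50.
Ines ∩ Kira: 08:50-09:00, 09:15-11:35, 14:45-15:35.
Ines ∩ Kira ∩ Emeka: 08:50-09:00, 09:15-11:35, 14:45-15:35.
Ines ∩ Kira ∩ Emeka ∩ Omar: 09:20-11:35, 14:45-15:25.
Ines ∩ Kira ∩ Emeka ∩ Omar ∩ Ravi: 09:20-11:35, 14:45-15:25.
The first common window of at least 25 minutes is 09:20-11:35, so the earliest start is 09:20.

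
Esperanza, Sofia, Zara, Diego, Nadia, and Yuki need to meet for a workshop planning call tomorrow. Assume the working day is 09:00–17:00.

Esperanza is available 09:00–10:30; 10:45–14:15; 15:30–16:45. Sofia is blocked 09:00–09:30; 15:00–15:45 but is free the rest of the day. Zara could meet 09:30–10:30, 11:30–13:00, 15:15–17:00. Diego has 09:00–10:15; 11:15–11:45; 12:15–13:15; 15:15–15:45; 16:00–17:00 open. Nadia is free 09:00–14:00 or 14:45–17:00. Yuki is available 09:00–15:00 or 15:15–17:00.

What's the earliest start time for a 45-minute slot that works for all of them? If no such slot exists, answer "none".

09:30

Esperanza free: 09:00-10:30, 10:45-14:15, 15:30-16:45.
Sofia free: 09:30-15:00, 15:45-17:00 (invert busy blocks within the working day).
Zara free: 09:30-10:30, 11:30-13:00, 15:15-17:00.
Diego free: 09:00-10:15, 11:15-11:45, 12:15-13:15, 15:15-15:45, 16:00-17:00.
Nadia free: 09:00-14:00, 14:45-17:00.
Yuki free: 09:00-15:00, 15:15-17:00.
Esperanza ∩ Sofia: 09:30-10:30, 10:45-14:15, 15:45-16:45.
Esperanza ∩ Sofia ∩ Zara: 09:30-10:30, 11:30-13:00, 15:45-16:45.
Esperanza ∩ Sofia ∩ Zara ∩ Diego: 09:30-10:15, 11:30-11:45, 12:15-13:00, 16:00-16:45.
Esperanza ∩ Sofia ∩ Zara ∩ Diego ∩ Nadia: 09:30-10:15, 11:30-11:45, 12:15-13:00, 16:00-16:45.
Esperanza ∩ Sofia ∩ Zara ∩ Diego ∩ Nadia ∩ Yuki: 09:30-10:15, 11:30-11:45, 12:15-13:00, 16:00-16:45.
Those are the intersection windows.
The first common window of at least 45 minutes is 09:30-10:15, so the earliest start is 09:30.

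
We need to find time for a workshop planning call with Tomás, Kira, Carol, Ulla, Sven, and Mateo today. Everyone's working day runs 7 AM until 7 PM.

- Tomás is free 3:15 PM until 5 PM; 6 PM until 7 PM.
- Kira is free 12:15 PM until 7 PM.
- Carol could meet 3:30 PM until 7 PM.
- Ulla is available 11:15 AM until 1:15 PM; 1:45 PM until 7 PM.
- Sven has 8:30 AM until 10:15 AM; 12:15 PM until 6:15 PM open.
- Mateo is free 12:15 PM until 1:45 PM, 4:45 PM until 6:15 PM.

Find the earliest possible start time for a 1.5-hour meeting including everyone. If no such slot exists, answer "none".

none

Tomás ∩ Kira: 15:15-17:00, 18:00-19:00.
Tomás ∩ Kira ∩ Carol: 15:30-17:00, 18:00-19:00.
Tomás ∩ Kira ∩ Carol ∩ Ulla: 15:30-17:00, 18:00-19:00.
Tomás ∩ Kira ∩ Carol ∩ Ulla ∩ Sven: 15:30-17:00, 18:00-18:15.
Tomás ∩ Kira ∩ Carol ∩ Ulla ∩ Sven ∩ Mateo: 16:45-17:00, 18:00-18:15.
No common window is at least 90 minutes long.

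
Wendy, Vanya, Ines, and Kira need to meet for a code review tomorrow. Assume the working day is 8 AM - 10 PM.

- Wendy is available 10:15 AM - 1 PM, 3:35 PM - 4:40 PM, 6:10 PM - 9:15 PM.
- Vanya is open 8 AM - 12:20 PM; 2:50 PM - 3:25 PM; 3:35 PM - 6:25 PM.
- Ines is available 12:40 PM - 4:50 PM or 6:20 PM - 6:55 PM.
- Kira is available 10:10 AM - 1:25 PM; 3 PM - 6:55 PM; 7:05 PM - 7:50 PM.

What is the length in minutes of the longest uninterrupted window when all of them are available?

65

Wendy ∩ Vanya: 10:15-12:20, 15:35-16:40, 18:10-18:25.
Wendy ∩ Vanya ∩ Ines: 15:35-16:40, 18:20-18:25.
Wendy ∩ Vanya ∩ Ines ∩ Kira: 15:35-16:40, 18:20-18:25.
So the common availability across everyone is 15:35-16:40, 18:20-18:25.
The longest is 15:35-16:40 at 65 minutes.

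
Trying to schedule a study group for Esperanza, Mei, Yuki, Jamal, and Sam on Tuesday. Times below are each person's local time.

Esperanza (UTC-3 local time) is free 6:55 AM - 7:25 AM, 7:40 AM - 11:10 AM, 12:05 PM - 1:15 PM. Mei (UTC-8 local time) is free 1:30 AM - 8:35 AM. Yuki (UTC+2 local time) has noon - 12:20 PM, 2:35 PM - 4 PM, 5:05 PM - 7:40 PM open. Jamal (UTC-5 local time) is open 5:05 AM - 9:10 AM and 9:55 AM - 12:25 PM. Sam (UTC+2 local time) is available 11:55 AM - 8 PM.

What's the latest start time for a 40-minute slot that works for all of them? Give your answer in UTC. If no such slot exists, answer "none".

Esperanza in UTC: 09:55-10:25, 10:40-14:10, 15:05-16:15 (add 3h to convert from UTC-3).
Mei in UTC: 09:30-16:35 (add 8h to convert from UTC-8).
Yuki in UTC: 10:00-10:20, 12:35-14:00, 15:05-17:40 (subtract 2h to convert from UTC+2).
Jamal in UTC: 10:05-14:10, 14:55-17:25 (add 5h to convert from UTC-5).
Sam in UTC: 09:55-18:00 (subtract 2h to convert from UTC+2).
Esperanza ∩ Mei: 09:55-10:25, 10:40-14:10, 15:05-16:15.
Esperanza ∩ Mei ∩ Yuki: 10:00-10:20, 12:35-14:00, 15:05-16:15.
Esperanza ∩ Mei ∩ Yuki ∩ Jamal: 10:05-10:20, 12:35-14:00, 15:05-16:15.
Esperanza ∩ Mei ∩ Yuki ∩ Jamal ∩ Sam: 10:05-10:20, 12:35-14:00, 15:05-16:15.
The last common window of at least 40 minutes is 15:05-16:15; a 40-minute meeting can start as late as 15:35 and still end by 16:15.

15:35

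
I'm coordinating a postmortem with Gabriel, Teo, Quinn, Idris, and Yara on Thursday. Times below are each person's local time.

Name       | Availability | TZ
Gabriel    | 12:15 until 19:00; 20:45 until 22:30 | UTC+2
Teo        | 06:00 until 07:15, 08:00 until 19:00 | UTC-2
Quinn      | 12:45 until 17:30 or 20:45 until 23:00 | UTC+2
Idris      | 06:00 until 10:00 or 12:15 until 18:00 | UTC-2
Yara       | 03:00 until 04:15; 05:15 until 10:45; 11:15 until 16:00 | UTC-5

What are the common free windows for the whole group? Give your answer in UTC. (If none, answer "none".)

Gabriel in UTC: 10:15-17:00, 18:45-20:30 (subtract 2h to convert from UTC+2).
Teo in UTC: 08:00-09:15, 10:00-21:00 (add 2h to convert from UTC-2).
Quinn in UTC: 10:45-15:30, 18:45-21:00 (subtract 2h to convert from UTC+2).
Idris in UTC: 08:00-12:00, 14:15-20:00 (add 2h to convert from UTC-2).
Yara in UTC: 08:00-09:15, 10:15-15:45, 16:15-21:00 (add 5h to convert from UTC-5).
Gabriel ∩ Teo: 10:15-17:00, 18:45-20:30.
Gabriel ∩ Teo ∩ Quinn: 10:45-15:30, 18:45-20:30.
Gabriel ∩ Teo ∩ Quinn ∩ Idris: 10:45-12:00, 14:15-15:30, 18:45-20:00.
Gabriel ∩ Teo ∩ Quinn ∩ Idris ∩ Yara: 10:45-12:00, 14:15-15:30, 18:45-20:00.

10:45-12:00, 14:15-15:30, 18:45-20:00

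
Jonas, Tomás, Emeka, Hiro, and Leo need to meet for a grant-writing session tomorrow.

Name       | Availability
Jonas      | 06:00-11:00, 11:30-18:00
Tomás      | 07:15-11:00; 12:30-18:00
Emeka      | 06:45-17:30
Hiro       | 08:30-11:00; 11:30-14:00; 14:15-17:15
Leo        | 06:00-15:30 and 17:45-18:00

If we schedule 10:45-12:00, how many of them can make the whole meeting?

2

Emeka and Leo can make the full 10:45-12:00 slot — that's 2.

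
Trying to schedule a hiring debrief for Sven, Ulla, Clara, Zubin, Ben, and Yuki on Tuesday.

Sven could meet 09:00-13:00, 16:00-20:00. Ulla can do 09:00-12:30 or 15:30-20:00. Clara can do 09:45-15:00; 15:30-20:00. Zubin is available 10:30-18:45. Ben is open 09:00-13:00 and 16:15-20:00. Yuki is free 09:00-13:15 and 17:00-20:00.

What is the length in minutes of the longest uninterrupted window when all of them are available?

120

Sven ∩ Ulla: 09:00-12:30, 16:00-20:00.
Sven ∩ Ulla ∩ Clara: 09:45-12:30, 16:00-20:00.
Sven ∩ Ulla ∩ Clara ∩ Zubin: 10:30-12:30, 16:00-18:45.
Sven ∩ Ulla ∩ Clara ∩ Zubin ∩ Ben: 10:30-12:30, 16:15-18:45.
Sven ∩ Ulla ∩ Clara ∩ Zubin ∩ Ben ∩ Yuki: 10:30-12:30, 17:00-18:45.
The longest is 10:30-12:30 at 120 minutes.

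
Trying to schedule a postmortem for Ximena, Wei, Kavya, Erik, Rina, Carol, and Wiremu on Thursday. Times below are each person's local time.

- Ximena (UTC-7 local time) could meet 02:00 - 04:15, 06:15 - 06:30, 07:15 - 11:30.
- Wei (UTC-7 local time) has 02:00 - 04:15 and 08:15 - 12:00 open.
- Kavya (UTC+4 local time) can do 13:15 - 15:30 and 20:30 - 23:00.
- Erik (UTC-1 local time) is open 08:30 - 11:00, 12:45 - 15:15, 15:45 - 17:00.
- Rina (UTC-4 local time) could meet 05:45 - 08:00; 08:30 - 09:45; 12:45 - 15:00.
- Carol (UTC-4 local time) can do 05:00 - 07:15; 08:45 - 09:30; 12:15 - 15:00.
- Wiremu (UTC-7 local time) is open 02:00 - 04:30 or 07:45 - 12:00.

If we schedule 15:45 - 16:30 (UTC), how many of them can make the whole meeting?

3

Ximena in UTC: 09:00-11:15, 13:15-13:30, 14:15-18:30 (add 7h to convert from UTC-7).
Wei in UTC: 09:00-11:15, 15:15-19:00 (add 7h to convert from UTC-7).
Kavya in UTC: 09:15-11:30, 16:30-19:00 (subtract 4h to convert from UTC+4).
Erik in UTC: 09:30-12:00, 13:45-16:15, 16:45-18:00 (add 1h to convert from UTC-1).
Rina in UTC: 09:45-12:00, 12:30-13:45, 16:45-19:00 (add 4h to convert from UTC-4).
Carol in UTC: 09:00-11:15, 12:45-13:30, 16:15-19:00 (add 4h to convert from UTC-4).
Wiremu in UTC: 09:00-11:30, 14:45-19:00 (add 7h to convert from UTC-7).
Ximena, Wei, and Wiremu can make the full 15:45-16:30 slot — that's 3.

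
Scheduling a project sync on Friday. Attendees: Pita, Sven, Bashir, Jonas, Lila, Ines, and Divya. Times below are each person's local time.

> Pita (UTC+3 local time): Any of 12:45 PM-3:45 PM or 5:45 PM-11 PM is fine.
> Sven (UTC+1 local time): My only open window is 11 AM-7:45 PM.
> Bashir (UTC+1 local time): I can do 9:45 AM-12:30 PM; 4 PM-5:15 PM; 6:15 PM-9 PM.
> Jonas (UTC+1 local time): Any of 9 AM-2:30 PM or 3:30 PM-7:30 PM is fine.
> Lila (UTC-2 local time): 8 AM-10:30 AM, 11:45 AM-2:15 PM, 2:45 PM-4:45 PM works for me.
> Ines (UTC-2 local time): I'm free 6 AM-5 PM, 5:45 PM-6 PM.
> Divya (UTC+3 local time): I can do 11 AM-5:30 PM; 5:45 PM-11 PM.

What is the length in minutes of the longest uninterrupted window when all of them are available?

90

Pita in UTC: 09:45-12:45, 14:45-20:00 (subtract 3h to convert from UTC+3).
Sven in UTC: 10:00-18:45 (subtract 1h to convert from UTC+1).
Bashir in UTC: 08:45-11:30, 15:00-16:15, 17:15-20:00 (subtract 1h to convert from UTC+1).
Jonas in UTC: 08:00-13:30, 14:30-18:30 (subtract 1h to convert from UTC+1).
Lila in UTC: 10:00-12:30, 13:45-16:15, 16:45-18:45 (add 2h to convert from UTC-2).
Ines in UTC: 08:00-19:00, 19:45-20:00 (add 2h to convert from UTC-2).
Divya in UTC: 08:00-14:30, 14:45-20:00 (subtract 3h to convert from UTC+3).
Pita ∩ Sven: 10:00-12:45, 14:45-18:45.
Pita ∩ Sven ∩ Bashir: 10:00-11:30, 15:00-16:15, 17:15-18:45.
Pita ∩ Sven ∩ Bashir ∩ Jonas: 10:00-11:30, 15:00-16:15, 17:15-18:30.
Pita ∩ Sven ∩ Bashir ∩ Jonas ∩ Lila: 10:00-11:30, 15:00-16:15, 17:15-18:30.
Pita ∩ Sven ∩ Bashir ∩ Jonas ∩ Lila ∩ Ines: 10:00-11:30, 15:00-16:15, 17:15-18:30.
Pita ∩ Sven ∩ Bashir ∩ Jonas ∩ Lila ∩ Ines ∩ Divya: 10:00-11:30, 15:00-16:15, 17:15-18:30.
The longest is 10:00-11:30 at 90 minutes.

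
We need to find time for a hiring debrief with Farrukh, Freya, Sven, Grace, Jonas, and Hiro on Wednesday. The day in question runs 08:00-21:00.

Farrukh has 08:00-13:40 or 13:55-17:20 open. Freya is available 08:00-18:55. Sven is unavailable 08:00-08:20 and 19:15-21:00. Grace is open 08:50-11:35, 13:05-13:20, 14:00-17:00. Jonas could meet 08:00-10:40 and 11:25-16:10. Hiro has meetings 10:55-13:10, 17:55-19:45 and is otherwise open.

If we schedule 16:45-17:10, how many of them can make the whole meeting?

Farrukh free: 08:00-13:40, 13:55-17:20.
Freya free: 08:00-18:55.
Sven free: 08:20-19:15 (invert busy blocks within the working day).
Grace free: 08:50-11:35, 13:05-13:20, 14:00-17:00.
Jonas free: 08:00-10:40, 11:25-16:10.
Hiro free: 08:00-10:55, 13:10-17:55, 19:45-21:00 (invert busy blocks within the working day).
Farrukh, Freya, Sven, and Hiro can make the full 16:45-17:10 slot — that's 4.

4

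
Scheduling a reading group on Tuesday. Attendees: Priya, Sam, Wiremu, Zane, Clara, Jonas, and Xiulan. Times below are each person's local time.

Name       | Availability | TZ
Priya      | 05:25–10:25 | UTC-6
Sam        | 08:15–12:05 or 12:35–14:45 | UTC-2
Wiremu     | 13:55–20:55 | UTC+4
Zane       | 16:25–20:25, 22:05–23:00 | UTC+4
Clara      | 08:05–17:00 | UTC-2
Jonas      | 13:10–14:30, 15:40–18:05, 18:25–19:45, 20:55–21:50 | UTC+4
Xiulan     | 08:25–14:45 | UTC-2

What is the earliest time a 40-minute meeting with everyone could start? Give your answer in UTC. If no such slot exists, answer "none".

Priya in UTC: 11:25-16:25 (add 6h to convert from UTC-6).
Sam in UTC: 10:15-14:05, 14:35-16:45 (add 2h to convert from UTC-2).
Wiremu in UTC: 09:55-16:55 (subtract 4h to convert from UTC+4).
Zane in UTC: 12:25-16:25, 18:05-19:00 (subtract 4h to convert from UTC+4).
Clara in UTC: 10:05-19:00 (add 2h to convert from UTC-2).
Jonas in UTC: 09:10-10:30, 11:40-14:05, 14:25-15:45, 16:55-17:50 (subtract 4h to convert from UTC+4).
Xiulan in UTC: 10:25-16:45 (add 2h to convert from UTC-2).
Priya ∩ Sam: 11:25-14:05, 14:35-16:25.
Priya ∩ Sam ∩ Wiremu: 11:25-14:05, 14:35-16:25.
Priya ∩ Sam ∩ Wiremu ∩ Zane: 12:25-14:05, 14:35-16:25.
Priya ∩ Sam ∩ Wiremu ∩ Zane ∩ Clara: 12:25-14:05, 14:35-16:25.
Priya ∩ Sam ∩ Wiremu ∩ Zane ∩ Clara ∩ Jonas: 12:25-14:05, 14:35-15:45.
Priya ∩ Sam ∩ Wiremu ∩ Zane ∩ Clara ∩ Jonas ∩ Xiulan: 12:25-14:05, 14:35-15:45.
The first common window of at least 40 minutes is 12:25-14:05, so the earliest start is 12:25.

12:25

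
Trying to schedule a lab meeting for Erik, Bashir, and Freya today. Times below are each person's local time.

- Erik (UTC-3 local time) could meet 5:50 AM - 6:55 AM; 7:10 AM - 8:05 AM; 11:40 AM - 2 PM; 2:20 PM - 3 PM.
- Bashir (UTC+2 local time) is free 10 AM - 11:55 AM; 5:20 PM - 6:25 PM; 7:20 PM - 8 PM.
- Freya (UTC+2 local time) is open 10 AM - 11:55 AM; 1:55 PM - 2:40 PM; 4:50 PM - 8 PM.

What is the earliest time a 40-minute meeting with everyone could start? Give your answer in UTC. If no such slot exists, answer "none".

Erik in UTC: 08:50-09:55, 10:10-11:05, 14:40-17:00, 17:20-18:00 (add 3h to convert from UTC-3).
Bashir in UTC: 08:00-09:55, 15:20-16:25, 17:20-18:00 (subtract 2h to convert from UTC+2).
Freya in UTC: 08:00-09:55, 11:55-12:40, 14:50-18:00 (subtract 2h to convert from UTC+2).
Erik ∩ Bashir: 08:50-09:55, 15:20-16:25, 17:20-18:00.
Erik ∩ Bashir ∩ Freya: 08:50-09:55, 15:20-16:25, 17:20-18:00.
The first common window of at least 40 minutes is 08:50-09:55, so the earliest start is 08:50.

08:50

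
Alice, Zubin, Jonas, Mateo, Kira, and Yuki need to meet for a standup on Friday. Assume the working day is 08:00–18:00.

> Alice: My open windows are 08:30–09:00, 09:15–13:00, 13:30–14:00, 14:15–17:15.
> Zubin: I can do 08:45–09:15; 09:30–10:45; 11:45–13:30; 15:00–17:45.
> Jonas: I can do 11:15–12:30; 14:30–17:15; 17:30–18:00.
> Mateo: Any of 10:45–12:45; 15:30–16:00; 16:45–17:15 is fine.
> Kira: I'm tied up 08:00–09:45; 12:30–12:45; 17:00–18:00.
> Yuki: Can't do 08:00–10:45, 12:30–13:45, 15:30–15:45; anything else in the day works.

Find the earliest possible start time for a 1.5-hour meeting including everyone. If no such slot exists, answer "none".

Alice free: 08:30-09:00, 09:15-13:00, 13:30-14:00, 14:15-17:15.
Zubin free: 08:45-09:15, 09:30-10:45, 11:45-13:30, 15:00-17:45.
Jonas free: 11:15-12:30, 14:30-17:15, 17:30-18:00.
Mateo free: 10:45-12:45, 15:30-16:00, 16:45-17:15.
Kira free: 09:45-12:30, 12:45-17:00 (invert busy blocks within the working day).
Yuki free: 10:45-12:30, 13:45-15:30, 15:45-18:00 (invert busy blocks within the working day).
Alice ∩ Zubin: 08:45-09:00, 09:30-10:45, 11:45-13:00, 15:00-17:15.
Alice ∩ Zubin ∩ Jonas: 11:45-12:30, 15:00-17:15.
Alice ∩ Zubin ∩ Jonas ∩ Mateo: 11:45-12:30, 15:30-16:00, 16:45-17:15.
Alice ∩ Zubin ∩ Jonas ∩ Mateo ∩ Kira: 11:45-12:30, 15:30-16:00, 16:45-17:00.
Alice ∩ Zubin ∩ Jonas ∩ Mateo ∩ Kira ∩ Yuki: 11:45-12:30, 15:45-16:00, 16:45-17:00.
So the common availability across everyone is 11:45-12:30, 15:45-16:00, 16:45-17:00.
No common window is at least 90 minutes long.

none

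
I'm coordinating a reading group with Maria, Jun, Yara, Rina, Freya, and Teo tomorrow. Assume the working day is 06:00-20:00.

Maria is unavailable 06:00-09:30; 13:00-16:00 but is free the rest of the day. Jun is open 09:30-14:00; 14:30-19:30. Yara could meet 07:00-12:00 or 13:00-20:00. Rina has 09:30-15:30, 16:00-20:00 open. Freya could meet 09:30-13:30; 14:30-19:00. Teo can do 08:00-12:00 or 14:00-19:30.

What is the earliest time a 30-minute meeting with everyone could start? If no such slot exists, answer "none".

09:30

Maria free: 09:30-13:00, 16:00-20:00 (invert busy blocks within the working day).
Jun free: 09:30-14:00, 14:30-19:30.
Yara free: 07:00-12:00, 13:00-20:00.
Rina free: 09:30-15:30, 16:00-20:00.
Freya free: 09:30-13:30, 14:30-19:00.
Teo free: 08:00-12:00, 14:00-19:30.
Maria ∩ Jun: 09:30-13:00, 16:00-19:30.
Maria ∩ Jun ∩ Yara: 09:30-12:00, 16:00-19:30.
Maria ∩ Jun ∩ Yara ∩ Rina: 09:30-12:00, 16:00-19:30.
Maria ∩ Jun ∩ Yara ∩ Rina ∩ Freya: 09:30-12:00, 16:00-19:00.
Maria ∩ Jun ∩ Yara ∩ Rina ∩ Freya ∩ Teo: 09:30-12:00, 16:00-19:00.
The first common window of at least 30 minutes is 09:30-12:00, so the earliest start is 09:30.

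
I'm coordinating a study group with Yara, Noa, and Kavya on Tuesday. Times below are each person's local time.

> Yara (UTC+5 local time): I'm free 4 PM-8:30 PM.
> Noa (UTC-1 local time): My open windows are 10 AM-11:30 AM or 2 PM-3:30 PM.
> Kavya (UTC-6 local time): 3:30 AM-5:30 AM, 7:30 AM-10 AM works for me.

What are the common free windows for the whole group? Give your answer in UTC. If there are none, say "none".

Yara in UTC: 11:00-15:30 (subtract 5h to convert from UTC+5).
Noa in UTC: 11:00-12:30, 15:00-16:30 (add 1h to convert from UTC-1).
Kavya in UTC: 09:30-11:30, 13:30-16:00 (add 6h to convert from UTC-6).
Yara ∩ Noa: 11:00-12:30, 15:00-15:30.
Yara ∩ Noa ∩ Kavya: 11:00-11:30, 15:00-15:30.
Those are the intersection windows.

11:00-11:30, 15:00-15:30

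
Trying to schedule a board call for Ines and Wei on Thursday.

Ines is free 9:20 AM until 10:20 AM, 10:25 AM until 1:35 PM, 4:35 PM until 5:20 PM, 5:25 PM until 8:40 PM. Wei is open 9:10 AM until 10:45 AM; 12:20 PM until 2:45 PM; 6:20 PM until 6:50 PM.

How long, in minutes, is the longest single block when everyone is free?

75

Ines ∩ Wei: 09:20-10:20, 10:25-10:45, 12:20-13:35, 18:20-18:50.
The longest is 12:20-13:35 at 75 minutes.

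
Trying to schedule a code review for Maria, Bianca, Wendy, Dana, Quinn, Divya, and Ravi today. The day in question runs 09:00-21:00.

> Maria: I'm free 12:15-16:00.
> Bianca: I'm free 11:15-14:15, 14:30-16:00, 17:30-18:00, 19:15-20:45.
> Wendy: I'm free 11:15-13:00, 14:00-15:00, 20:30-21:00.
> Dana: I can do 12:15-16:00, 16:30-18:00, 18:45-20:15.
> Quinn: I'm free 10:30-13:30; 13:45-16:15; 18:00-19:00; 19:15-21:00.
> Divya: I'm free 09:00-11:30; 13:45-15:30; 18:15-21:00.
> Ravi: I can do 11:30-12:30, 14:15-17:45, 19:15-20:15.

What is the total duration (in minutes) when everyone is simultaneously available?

30

Maria ∩ Bianca: 12:15-14:15, 14:30-16:00.
Maria ∩ Bianca ∩ Wendy: 12:15-13:00, 14:00-14:15, 14:30-15:00.
Maria ∩ Bianca ∩ Wendy ∩ Dana: 12:15-13:00, 14:00-14:15, 14:30-15:00.
Maria ∩ Bianca ∩ Wendy ∩ Dana ∩ Quinn: 12:15-13:00, 14:00-14:15, 14:30-15:00.
Maria ∩ Bianca ∩ Wendy ∩ Dana ∩ Quinn ∩ Divya: 14:00-14:15, 14:30-15:00.
Maria ∩ Bianca ∩ Wendy ∩ Dana ∩ Quinn ∩ Divya ∩ Ravi: 14:30-15:00.
That's a single block of 30 minutes.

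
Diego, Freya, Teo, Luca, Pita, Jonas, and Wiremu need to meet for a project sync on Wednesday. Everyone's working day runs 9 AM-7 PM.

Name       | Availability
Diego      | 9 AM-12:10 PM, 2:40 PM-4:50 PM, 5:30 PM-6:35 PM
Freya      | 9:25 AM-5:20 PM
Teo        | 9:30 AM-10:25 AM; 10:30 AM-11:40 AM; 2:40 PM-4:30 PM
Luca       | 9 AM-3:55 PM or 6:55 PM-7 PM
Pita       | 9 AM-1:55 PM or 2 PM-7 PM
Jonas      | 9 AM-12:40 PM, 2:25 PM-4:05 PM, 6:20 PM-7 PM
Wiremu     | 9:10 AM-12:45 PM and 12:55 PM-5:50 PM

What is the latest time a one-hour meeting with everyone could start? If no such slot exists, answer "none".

Diego ∩ Freya: 09:25-12:10, 14:40-16:50.
Diego ∩ Freya ∩ Teo: 09:30-10:25, 10:30-11:40, 14:40-16:30.
Diego ∩ Freya ∩ Teo ∩ Luca: 09:30-10:25, 10:30-11:40, 14:40-15:55.
Diego ∩ Freya ∩ Teo ∩ Luca ∩ Pita: 09:30-10:25, 10:30-11:40, 14:40-15:55.
Diego ∩ Freya ∩ Teo ∩ Luca ∩ Pita ∩ Jonas: 09:30-10:25, 10:30-11:40, 14:40-15:55.
Diego ∩ Freya ∩ Teo ∩ Luca ∩ Pita ∩ Jonas ∩ Wiremu: 09:30-10:25, 10:30-11:40, 14:40-15:55.
The last common window of at least 60 minutes is 14:40-15:55; a 60-minute meeting can start as late as 14:55 and still end by 15:55.

14:55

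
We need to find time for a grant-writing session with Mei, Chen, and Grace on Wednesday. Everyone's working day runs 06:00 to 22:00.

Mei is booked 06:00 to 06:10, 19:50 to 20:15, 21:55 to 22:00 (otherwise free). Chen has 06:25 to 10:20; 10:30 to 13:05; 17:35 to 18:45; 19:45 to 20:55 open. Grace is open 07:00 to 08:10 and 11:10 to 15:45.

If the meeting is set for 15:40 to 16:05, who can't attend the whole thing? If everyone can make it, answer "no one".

Mei free: 06:10-19:50, 20:15-21:55 (invert busy blocks within the working day).
Chen free: 06:25-10:20, 10:30-13:05, 17:35-18:45, 19:45-20:55.
Grace free: 07:00-08:10, 11:10-15:45.
Mei: free for 15:40-16:05. Chen: not fully free for 15:40-16:05. Grace: not fully free for 15:40-16:05.

Chen, Grace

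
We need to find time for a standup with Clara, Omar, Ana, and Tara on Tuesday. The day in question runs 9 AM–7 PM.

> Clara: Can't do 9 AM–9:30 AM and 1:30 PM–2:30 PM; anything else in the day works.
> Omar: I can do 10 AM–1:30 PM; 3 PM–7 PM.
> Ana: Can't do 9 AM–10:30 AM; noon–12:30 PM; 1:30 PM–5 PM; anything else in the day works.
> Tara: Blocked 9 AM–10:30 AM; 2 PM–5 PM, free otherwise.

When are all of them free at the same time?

10:30-12:00, 12:30-13:30, 17:00-19:00

Clara free: 09:30-13:30, 14:30-19:00 (invert busy blocks within the working day).
Omar free: 10:00-13:30, 15:00-19:00.
Ana free: 10:30-12:00, 12:30-13:30, 17:00-19:00 (invert busy blocks within the working day).
Tara free: 10:30-14:00, 17:00-19:00 (invert busy blocks within the working day).
Clara ∩ Omar: 10:00-13:30, 15:00-19:00.
Clara ∩ Omar ∩ Ana: 10:30-12:00, 12:30-13:30, 17:00-19:00.
Clara ∩ Omar ∩ Ana ∩ Tara: 10:30-12:00, 12:30-13:30, 17:00-19:00.
So the common availability across everyone is 10:30-12:00, 12:30-13:30, 17:00-19:00.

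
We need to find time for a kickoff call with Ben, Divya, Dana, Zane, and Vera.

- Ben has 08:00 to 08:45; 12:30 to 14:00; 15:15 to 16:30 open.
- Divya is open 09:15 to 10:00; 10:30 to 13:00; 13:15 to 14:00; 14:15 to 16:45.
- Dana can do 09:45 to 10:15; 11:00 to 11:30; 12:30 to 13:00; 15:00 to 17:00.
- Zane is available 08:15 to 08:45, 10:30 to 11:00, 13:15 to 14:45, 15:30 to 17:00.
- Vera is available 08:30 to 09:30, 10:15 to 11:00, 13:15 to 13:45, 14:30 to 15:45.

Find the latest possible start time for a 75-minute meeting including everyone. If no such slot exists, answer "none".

none

Ben ∩ Divya: 12:30-13:00, 13:15-14:00, 15:15-16:30.
Ben ∩ Divya ∩ Dana: 12:30-13:00, 15:15-16:30.
Ben ∩ Divya ∩ Dana ∩ Zane: 15:30-16:30.
Ben ∩ Divya ∩ Dana ∩ Zane ∩ Vera: 15:30-15:45.
No common window is at least 75 minutes long.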